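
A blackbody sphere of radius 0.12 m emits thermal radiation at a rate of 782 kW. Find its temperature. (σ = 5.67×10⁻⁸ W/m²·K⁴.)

A = 4πr² = 4π × (0.12)² = 0.181 m².
From P = σAT⁴, T = (P / σA)^(1/4) = (7.82×10^5 / (5.67×10⁻⁸ × 0.181))^(1/4).
T = (7.62×10^13)^(1/4) = 2950 K.

T ≈ 2950 K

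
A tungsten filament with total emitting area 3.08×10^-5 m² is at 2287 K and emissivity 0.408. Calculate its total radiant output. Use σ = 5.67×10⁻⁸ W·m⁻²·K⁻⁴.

P ≈ 19.5 W

Stefan–Boltzmann: P = εσAT⁴ = 0.408 × 5.67×10⁻⁸ × 3.08×10^-5 × (2287)⁴ = 0.408 × 5.67×10⁻⁸ × 3.08×10^-5 × 2.74×10^13.
P = 19.5 W.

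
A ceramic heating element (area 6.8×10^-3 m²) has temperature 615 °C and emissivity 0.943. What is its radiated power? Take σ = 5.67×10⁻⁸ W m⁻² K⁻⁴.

P ≈ 226 W

615 °C = 888 K.
Stefan–Boltzmann: P = εσAT⁴ = 0.943 × 5.67×10⁻⁸ × 6.80×10^-3 × (888)⁴ = 0.943 × 5.67×10⁻⁸ × 6.80×10^-3 × 6.22×10^11.
P = 226 W.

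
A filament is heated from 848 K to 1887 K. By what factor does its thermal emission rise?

ratio ≈ 24.5

P ∝ T⁴, so the ratio is (1887/848)⁴ = (2.225)⁴ = 24.5.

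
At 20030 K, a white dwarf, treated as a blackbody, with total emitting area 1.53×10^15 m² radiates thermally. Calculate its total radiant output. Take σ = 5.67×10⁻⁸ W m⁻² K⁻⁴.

P ≈ 1.40×10^25 W

P = σAT⁴ = 5.67×10⁻⁸ × 1.53×10^15 × (20030)⁴ = 5.67×10⁻⁸ × 1.53×10^15 × 1.61×10^17.
P = 1.40×10^25 W.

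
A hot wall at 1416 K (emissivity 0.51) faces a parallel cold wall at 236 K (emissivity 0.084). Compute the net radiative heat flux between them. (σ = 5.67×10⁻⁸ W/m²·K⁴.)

For two large parallel gray plates, q = σ(T₁⁴ − T₂⁴) / (1/ε₁ + 1/ε₂ − 1).
1/ε₁ + 1/ε₂ − 1 = 1/0.51 + 1/0.084 − 1 = 12.87.
T₁⁴ − T₂⁴ = 4.02×10^12 − 3.10×10^9 = 4.02×10^12 K⁴.
q = 5.67×10⁻⁸ × 4.02×10^12 / 12.87 = 17700 W/m².

q ≈ 17700 W/m²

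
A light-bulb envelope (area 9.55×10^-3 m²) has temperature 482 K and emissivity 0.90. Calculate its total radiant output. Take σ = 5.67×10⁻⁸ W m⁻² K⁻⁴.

P ≈ 26.3 W

Stefan–Boltzmann: P = εσAT⁴ = 0.90 × 5.67×10⁻⁸ × 9.55×10^-3 × (482)⁴ = 0.90 × 5.67×10⁻⁸ × 9.55×10^-3 × 5.40×10^10.
P = 26.3 W.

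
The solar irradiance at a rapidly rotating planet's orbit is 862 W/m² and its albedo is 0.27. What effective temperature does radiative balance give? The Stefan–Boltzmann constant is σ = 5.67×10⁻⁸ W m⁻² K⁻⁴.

T ≈ 230 K

Power absorbed = (1−a)S·πR²; power emitted = 4πR²σT⁴. Equating and cancelling πR²:
T = ((1−a)S / 4σ)^(1/4) = (629 / (4 × 5.67×10⁻⁸))^(1/4) = (2.77×10^9)^(1/4).
T = 230 K.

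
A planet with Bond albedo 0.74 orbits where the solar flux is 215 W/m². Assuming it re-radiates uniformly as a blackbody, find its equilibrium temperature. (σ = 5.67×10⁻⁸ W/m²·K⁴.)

Power absorbed = (1−a)S·πR²; power emitted = 4πR²σT⁴. Equating and cancelling πR²:
T = ((1−a)S / 4σ)^(1/4) = (55.9 / (4 × 5.67×10⁻⁸))^(1/4) = (2.46×10^8)^(1/4).
T = 125 K.

T ≈ 125 K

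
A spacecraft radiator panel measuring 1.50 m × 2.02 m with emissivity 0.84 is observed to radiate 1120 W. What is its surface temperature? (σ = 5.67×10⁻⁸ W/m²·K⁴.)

A = 1.50 × 2.02 = 3.03 m².
From P = εσAT⁴, T = (P / εσA)^(1/4) = (1120 / (0.84 × 5.67×10⁻⁸ × 3.03))^(1/4).
T = (7.76×10^9)^(1/4) = 297 K.

T ≈ 297 K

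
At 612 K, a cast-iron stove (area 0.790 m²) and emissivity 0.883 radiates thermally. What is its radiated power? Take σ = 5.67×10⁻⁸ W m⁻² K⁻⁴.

P = εσAT⁴ = 0.883 × 5.67×10⁻⁸ × 0.790 × (612)⁴ = 0.883 × 5.67×10⁻⁸ × 0.790 × 1.40×10^11.
P = 5550 W.

P ≈ 5550 W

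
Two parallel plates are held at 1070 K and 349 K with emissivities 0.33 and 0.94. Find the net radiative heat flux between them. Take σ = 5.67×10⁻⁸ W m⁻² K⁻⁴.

For two large parallel gray plates, q = σ(T₁⁴ − T₂⁴) / (1/ε₁ + 1/ε₂ − 1).
1/ε₁ + 1/ε₂ − 1 = 1/0.33 + 1/0.94 − 1 = 3.094.
T₁⁴ − T₂⁴ = 1.31×10^12 − 1.48×10^10 = 1.30×10^12 K⁴.
q = 5.67×10⁻⁸ × 1.30×10^12 / 3.094 = 23700 W/m².

q ≈ 23700 W/m²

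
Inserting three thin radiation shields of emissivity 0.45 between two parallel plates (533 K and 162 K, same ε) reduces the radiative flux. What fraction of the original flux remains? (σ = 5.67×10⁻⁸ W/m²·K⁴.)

ratio ≈ 0.250

With N identical shields there are N+1 = 4 gaps in series, each with the same radiative resistance, so the flux falls to 1/(N+1) of its unshielded value.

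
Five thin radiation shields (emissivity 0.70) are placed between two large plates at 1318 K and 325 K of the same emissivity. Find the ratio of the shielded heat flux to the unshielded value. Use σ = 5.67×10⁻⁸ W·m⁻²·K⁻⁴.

ratio ≈ 0.167

With N identical shields there are N+1 = 6 gaps in series, each with the same radiative resistance, so the flux falls to 1/(N+1) of its unshielded value.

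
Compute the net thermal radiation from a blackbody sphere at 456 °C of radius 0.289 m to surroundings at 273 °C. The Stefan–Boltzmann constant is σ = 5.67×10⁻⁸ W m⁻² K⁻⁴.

A = 4πr² = 4π × (0.289)² = 1.05 m².
Convert: 456 °C = 729 K; 273 °C = 546 K.
Q = σA(T⁴ − T_s⁴). T⁴ − T_s⁴ = (729)⁴ − (546)⁴ = 2.82×10^11 − 8.89×10^10 = 1.94×10^11 K⁴.
Q = 5.67×10⁻⁸ × 1.05 × 1.94×10^11 = 11500 W.

Q ≈ 11500 W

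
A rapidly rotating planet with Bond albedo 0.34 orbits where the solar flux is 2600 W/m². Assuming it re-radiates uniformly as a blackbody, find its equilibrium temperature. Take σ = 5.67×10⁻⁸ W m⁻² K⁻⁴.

T ≈ 295 K

Power absorbed = (1−a)S·πR²; power emitted = 4πR²σT⁴. Equating and cancelling πR²:
T = ((1−a)S / 4σ)^(1/4) = (1720 / (4 × 5.67×10⁻⁸))^(1/4) = (7.57×10^9)^(1/4).
T = 295 K.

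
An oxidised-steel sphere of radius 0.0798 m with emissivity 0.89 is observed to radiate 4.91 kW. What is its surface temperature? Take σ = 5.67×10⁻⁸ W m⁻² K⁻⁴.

A = 4πr² = 4π × (0.0798)² = 0.0800 m².
From P = εσAT⁴, T = (P / εσA)^(1/4) = (4910 / (0.89 × 5.67×10⁻⁸ × 0.0800))^(1/4).
T = (1.22×10^12)^(1/4) = 1050 K.

T ≈ 1050 K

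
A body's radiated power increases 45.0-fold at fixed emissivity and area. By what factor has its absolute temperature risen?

factor ≈ 2.59

P ∝ T⁴ ⇒ T ∝ P^(1/4), so T scales by (45.0)^(1/4) = 2.59.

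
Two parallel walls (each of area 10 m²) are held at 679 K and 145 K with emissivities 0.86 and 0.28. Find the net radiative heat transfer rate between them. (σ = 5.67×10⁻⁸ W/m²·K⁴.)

Q ≈ 32200 W

For two large parallel gray plates, q = σ(T₁⁴ − T₂⁴) / (1/ε₁ + 1/ε₂ − 1).
1/ε₁ + 1/ε₂ − 1 = 1/0.86 + 1/0.28 − 1 = 3.734.
T₁⁴ − T₂⁴ = 2.13×10^11 − 4.42×10^8 = 2.12×10^11 K⁴.
q = 5.67×10⁻⁸ × 2.12×10^11 / 3.734 = 3220 W/m².
Q = q·A = 3220 × 10 = 32200 W.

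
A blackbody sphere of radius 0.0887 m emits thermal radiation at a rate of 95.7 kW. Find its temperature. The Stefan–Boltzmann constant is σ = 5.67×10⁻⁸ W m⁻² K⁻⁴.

T ≈ 2030 K

A = 4πr² = 4π × (0.0887)² = 0.0989 m².
From P = σAT⁴, T = (P / σA)^(1/4) = (95700 / (5.67×10⁻⁸ × 0.0989))^(1/4).
T = (1.71×10^13)^(1/4) = 2030 K.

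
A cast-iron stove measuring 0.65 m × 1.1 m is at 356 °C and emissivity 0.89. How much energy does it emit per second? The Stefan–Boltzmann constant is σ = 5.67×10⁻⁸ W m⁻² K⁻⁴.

P ≈ 5650 W

A = 0.65 × 1.1 = 0.715 m².
356 °C = 629 K.
Stefan–Boltzmann: P = εσAT⁴ = 0.89 × 5.67×10⁻⁸ × 0.715 × (629)⁴ = 0.89 × 5.67×10⁻⁸ × 0.715 × 1.57×10^11.
P = 5650 W.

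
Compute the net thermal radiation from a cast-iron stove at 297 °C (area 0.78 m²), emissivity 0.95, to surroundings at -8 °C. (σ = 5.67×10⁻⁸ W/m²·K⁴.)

Convert: 297 °C = 570 K; -8 °C = 265 K.
Q = εσA(T⁴ − T_s⁴). T⁴ − T_s⁴ = (570)⁴ − (265)⁴ = 1.06×10^11 − 4.93×10^9 = 1.01×10^11 K⁴.
Q = 0.95 × 5.67×10⁻⁸ × 0.780 × 1.01×10^11 = 4230 W.

Q ≈ 4230 W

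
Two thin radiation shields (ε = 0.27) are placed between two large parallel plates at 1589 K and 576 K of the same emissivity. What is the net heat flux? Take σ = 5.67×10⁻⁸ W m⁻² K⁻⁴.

q ≈ 18500 W/m²

Each of the 3 gaps contributes resistance (2/ε − 1) = 2/0.27 − 1 = 6.407; total = 19.22.
q = σ(T₁⁴ − T₂⁴) / 19.22 = 5.67×10⁻⁸ × 6.27×10^12 / 19.22 = 18500 W/m².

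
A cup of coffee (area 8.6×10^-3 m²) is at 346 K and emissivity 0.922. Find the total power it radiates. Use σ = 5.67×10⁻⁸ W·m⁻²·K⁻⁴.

P ≈ 6.44 W

Stefan–Boltzmann: P = εσAT⁴ = 0.922 × 5.67×10⁻⁸ × 8.60×10^-3 × (346)⁴ = 0.922 × 5.67×10⁻⁸ × 8.60×10^-3 × 1.43×10^10.
P = 6.44 W.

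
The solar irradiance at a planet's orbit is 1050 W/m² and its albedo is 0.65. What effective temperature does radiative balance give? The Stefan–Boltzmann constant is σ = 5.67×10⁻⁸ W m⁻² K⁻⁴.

Power absorbed = (1−a)S·πR²; power emitted = 4πR²σT⁴. Equating and cancelling πR²:
T = ((1−a)S / 4σ)^(1/4) = (368 / (4 × 5.67×10⁻⁸))^(1/4) = (1.62×10^9)^(1/4).
T = 201 K.

T ≈ 201 K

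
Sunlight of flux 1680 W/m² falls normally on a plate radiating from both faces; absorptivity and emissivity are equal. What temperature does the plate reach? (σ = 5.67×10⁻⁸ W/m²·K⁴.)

Absorbed flux αS = emitted flux 2εσT⁴ per unit area; with α = ε this gives T = (S/2σ)^(1/4).
T = (1680 / (2 × 5.67×10⁻⁸))^(1/4) = (1.48×10^10)^(1/4).
T = 349 K.

T ≈ 349 K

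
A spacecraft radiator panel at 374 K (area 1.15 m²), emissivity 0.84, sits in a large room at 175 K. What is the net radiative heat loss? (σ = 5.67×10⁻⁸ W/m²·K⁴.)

Q = εσA(T⁴ − T_s⁴). T⁴ − T_s⁴ = (374)⁴ − (175)⁴ = 1.96×10^10 − 9.38×10^8 = 1.86×10^10 K⁴.
Q = 0.84 × 5.67×10⁻⁸ × 1.15 × 1.86×10^10 = 1020 W.

Q ≈ 1020 W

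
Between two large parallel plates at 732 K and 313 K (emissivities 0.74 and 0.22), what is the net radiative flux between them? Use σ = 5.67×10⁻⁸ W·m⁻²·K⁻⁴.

q ≈ 3210 W/m²

For two large parallel gray plates, q = σ(T₁⁴ − T₂⁴) / (1/ε₁ + 1/ε₂ − 1).
1/ε₁ + 1/ε₂ − 1 = 1/0.74 + 1/0.22 − 1 = 4.897.
T₁⁴ − T₂⁴ = 2.87×10^11 − 9.60×10^9 = 2.78×10^11 K⁴.
q = 5.67×10⁻⁸ × 2.78×10^11 / 4.897 = 3210 W/m².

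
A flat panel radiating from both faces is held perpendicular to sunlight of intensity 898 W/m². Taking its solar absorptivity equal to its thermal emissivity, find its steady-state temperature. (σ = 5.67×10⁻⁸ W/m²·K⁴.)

T ≈ 298 K

Absorbed flux αS = emitted flux 2εσT⁴ per unit area; with α = ε this gives T = (S/2σ)^(1/4).
T = (898 / (2 × 5.67×10⁻⁸))^(1/4) = (7.92×10^9)^(1/4).
T = 298 K.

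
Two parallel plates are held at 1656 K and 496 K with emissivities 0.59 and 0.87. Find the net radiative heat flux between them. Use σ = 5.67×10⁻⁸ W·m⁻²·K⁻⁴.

For two large parallel gray plates, q = σ(T₁⁴ − T₂⁴) / (1/ε₁ + 1/ε₂ − 1).
1/ε₁ + 1/ε₂ − 1 = 1/0.59 + 1/0.87 − 1 = 1.844.
T₁⁴ − T₂⁴ = 7.52×10^12 − 6.05×10^10 = 7.46×10^12 K⁴.
q = 5.67×10⁻⁸ × 7.46×10^12 / 1.844 = 2.29×10^5 W/m².

q ≈ 2.29×10^5 W/m²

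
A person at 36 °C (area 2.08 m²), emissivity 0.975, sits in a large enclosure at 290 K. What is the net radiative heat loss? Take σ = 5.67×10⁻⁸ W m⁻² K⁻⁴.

Convert: 36 °C = 309 K.
Q = εσA(T⁴ − T_s⁴). T⁴ − T_s⁴ = (309)⁴ − (290)⁴ = 9.12×10^9 − 7.07×10^9 = 2.04×10^9 K⁴.
Q = 0.975 × 5.67×10⁻⁸ × 2.08 × 2.04×10^9 = 235 W.

Q ≈ 235 W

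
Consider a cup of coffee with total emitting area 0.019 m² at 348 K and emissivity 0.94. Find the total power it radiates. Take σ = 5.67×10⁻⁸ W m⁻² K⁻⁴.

Stefan–Boltzmann: P = εσAT⁴ = 0.94 × 5.67×10⁻⁸ × 0.0190 × (348)⁴ = 0.94 × 5.67×10⁻⁸ × 0.0190 × 1.47×10^10.
P = 14.9 W.

P ≈ 14.9 W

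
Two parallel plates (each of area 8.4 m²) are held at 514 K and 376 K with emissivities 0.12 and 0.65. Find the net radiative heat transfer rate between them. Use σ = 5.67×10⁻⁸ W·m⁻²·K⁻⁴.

For two large parallel gray plates, q = σ(T₁⁴ − T₂⁴) / (1/ε₁ + 1/ε₂ − 1).
1/ε₁ + 1/ε₂ − 1 = 1/0.12 + 1/0.65 − 1 = 8.872.
T₁⁴ − T₂⁴ = 6.98×10^10 − 2.00×10^10 = 4.98×10^10 K⁴.
q = 5.67×10⁻⁸ × 4.98×10^10 / 8.872 = 318 W/m².
Q = q·A = 318 × 8.4 = 2670 W.

Q ≈ 2670 W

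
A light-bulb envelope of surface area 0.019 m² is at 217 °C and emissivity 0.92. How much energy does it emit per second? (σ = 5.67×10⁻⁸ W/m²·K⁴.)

217 °C = 490 K.
P = εσAT⁴ = 0.92 × 5.67×10⁻⁸ × 0.0190 × (490)⁴ = 0.92 × 5.67×10⁻⁸ × 0.0190 × 5.76×10^10.
P = 57.1 W.

P ≈ 57.1 W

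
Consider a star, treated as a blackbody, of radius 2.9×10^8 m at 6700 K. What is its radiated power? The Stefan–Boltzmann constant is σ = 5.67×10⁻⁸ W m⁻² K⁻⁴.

P ≈ 1.21×10^26 W

A = 4πr² = 4π × (2.9×10^8)² = 1.06×10^18 m².
P = σAT⁴ = 5.67×10⁻⁸ × 1.06×10^18 × (6700)⁴ = 5.67×10⁻⁸ × 1.06×10^18 × 2.02×10^15.
P = 1.21×10^26 W.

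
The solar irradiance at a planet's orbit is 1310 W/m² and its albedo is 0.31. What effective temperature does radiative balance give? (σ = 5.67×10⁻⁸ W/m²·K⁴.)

T ≈ 251 K

Power absorbed = (1−a)S·πR²; power emitted = 4πR²σT⁴. Equating and cancelling πR²:
T = ((1−a)S / 4σ)^(1/4) = (904 / (4 × 5.67×10⁻⁸))^(1/4) = (3.99×10^9)^(1/4).
T = 251 K.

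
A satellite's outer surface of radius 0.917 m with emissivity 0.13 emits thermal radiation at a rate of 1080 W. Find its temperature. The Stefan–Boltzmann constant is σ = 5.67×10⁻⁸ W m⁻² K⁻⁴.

T ≈ 343 K

A = 4πr² = 4π × (0.917)² = 10.6 m².
From P = εσAT⁴, T = (P / εσA)^(1/4) = (1080 / (0.13 × 5.67×10⁻⁸ × 10.6))^(1/4).
T = (1.39×10^10)^(1/4) = 343 K.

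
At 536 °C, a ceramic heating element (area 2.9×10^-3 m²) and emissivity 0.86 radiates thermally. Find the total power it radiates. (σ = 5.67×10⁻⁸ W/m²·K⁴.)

P ≈ 60.6 W

536 °C = 809 K.
Stefan–Boltzmann: P = εσAT⁴ = 0.86 × 5.67×10⁻⁸ × 2.90×10^-3 × (809)⁴ = 0.86 × 5.67×10⁻⁸ × 2.90×10^-3 × 4.28×10^11.
P = 60.6 W.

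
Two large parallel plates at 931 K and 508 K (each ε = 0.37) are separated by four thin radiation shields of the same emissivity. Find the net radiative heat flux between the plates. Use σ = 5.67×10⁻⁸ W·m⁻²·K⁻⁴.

Each of the 5 gaps contributes resistance (2/ε − 1) = 2/0.37 − 1 = 4.405; total = 22.03.
q = σ(T₁⁴ − T₂⁴) / 22.03 = 5.67×10⁻⁸ × 6.85×10^11 / 22.03 = 1760 W/m².

q ≈ 1760 W/m²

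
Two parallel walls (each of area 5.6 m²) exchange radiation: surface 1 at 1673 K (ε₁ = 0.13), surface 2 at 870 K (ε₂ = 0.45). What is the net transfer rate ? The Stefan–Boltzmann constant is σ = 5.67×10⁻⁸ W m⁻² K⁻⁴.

Q ≈ 2.59×10^5 W

For two large parallel gray plates, q = σ(T₁⁴ − T₂⁴) / (1/ε₁ + 1/ε₂ − 1).
1/ε₁ + 1/ε₂ − 1 = 1/0.13 + 1/0.45 − 1 = 8.915.
T₁⁴ − T₂⁴ = 7.83×10^12 − 5.73×10^11 = 7.26×10^12 K⁴.
q = 5.67×10⁻⁸ × 7.26×10^12 / 8.915 = 46200 W/m².
Q = q·A = 46200 × 5.6 = 2.59×10^5 W.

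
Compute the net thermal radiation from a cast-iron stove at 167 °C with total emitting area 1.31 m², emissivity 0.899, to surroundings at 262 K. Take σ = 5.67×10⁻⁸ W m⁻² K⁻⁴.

Convert: 167 °C = 440 K.
Q = εσA(T⁴ − T_s⁴). T⁴ − T_s⁴ = (440)⁴ − (262)⁴ = 3.75×10^10 − 4.71×10^9 = 3.28×10^10 K⁴.
Q = 0.899 × 5.67×10⁻⁸ × 1.31 × 3.28×10^10 = 2190 W.

Q ≈ 2190 W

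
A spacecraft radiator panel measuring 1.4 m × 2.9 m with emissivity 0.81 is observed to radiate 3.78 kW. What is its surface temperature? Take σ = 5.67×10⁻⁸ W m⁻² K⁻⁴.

T ≈ 377 K

A = 1.4 × 2.9 = 4.06 m².
From P = εσAT⁴, T = (P / εσA)^(1/4) = (3780 / (0.81 × 5.67×10⁻⁸ × 4.06))^(1/4).
T = (2.03×10^10)^(1/4) = 377 K.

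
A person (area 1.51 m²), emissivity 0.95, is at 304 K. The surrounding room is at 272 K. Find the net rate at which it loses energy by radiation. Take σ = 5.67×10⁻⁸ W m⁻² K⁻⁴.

Q = εσA(T⁴ − T_s⁴). T⁴ − T_s⁴ = (304)⁴ − (272)⁴ = 8.54×10^9 − 5.47×10^9 = 3.07×10^9 K⁴.
Q = 0.95 × 5.67×10⁻⁸ × 1.51 × 3.07×10^9 = 249 W.

Q ≈ 249 W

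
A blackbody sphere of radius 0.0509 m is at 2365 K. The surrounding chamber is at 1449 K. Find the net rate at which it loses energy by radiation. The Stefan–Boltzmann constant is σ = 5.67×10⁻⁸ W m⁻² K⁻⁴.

A = 4πr² = 4π × (0.0509)² = 0.0326 m².
Q = σA(T⁴ − T_s⁴). T⁴ − T_s⁴ = (2365)⁴ − (1449)⁴ = 3.13×10^13 − 4.41×10^12 = 2.69×10^13 K⁴.
Q = 5.67×10⁻⁸ × 0.0326 × 2.69×10^13 = 49600 W.

Q ≈ 49600 W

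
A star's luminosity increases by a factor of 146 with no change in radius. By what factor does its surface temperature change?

P ∝ T⁴ ⇒ T ∝ P^(1/4), so T scales by (146)^(1/4) = 3.48.

factor ≈ 3.48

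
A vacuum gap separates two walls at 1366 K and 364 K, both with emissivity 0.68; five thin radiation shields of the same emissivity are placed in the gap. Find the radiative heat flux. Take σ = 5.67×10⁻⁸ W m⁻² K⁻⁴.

q ≈ 16900 W/m²

Each of the 6 gaps contributes resistance (2/ε − 1) = 2/0.68 − 1 = 1.941; total = 11.65.
q = σ(T₁⁴ − T₂⁴) / 11.65 = 5.67×10⁻⁸ × 3.46×10^12 / 11.65 = 16900 W/m².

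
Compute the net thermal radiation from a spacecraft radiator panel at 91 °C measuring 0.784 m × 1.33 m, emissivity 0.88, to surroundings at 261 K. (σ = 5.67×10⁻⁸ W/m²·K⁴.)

Q ≈ 672 W

A = 0.784 × 1.33 = 1.04 m².
Convert: 91 °C = 364 K.
Q = εσA(T⁴ − T_s⁴). T⁴ − T_s⁴ = (364)⁴ − (261)⁴ = 1.76×10^10 − 4.64×10^9 = 1.29×10^10 K⁴.
Q = 0.88 × 5.67×10⁻⁸ × 1.04 × 1.29×10^10 = 672 W.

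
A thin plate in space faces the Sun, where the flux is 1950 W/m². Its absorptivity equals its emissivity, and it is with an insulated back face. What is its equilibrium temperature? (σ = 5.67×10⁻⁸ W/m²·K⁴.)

T ≈ 431 K

Absorbed flux αS = emitted flux εσT⁴ (one radiating face); with α = ε, T = (S/σ)^(1/4).
T = (1950 / 5.67×10⁻⁸)^(1/4) = (3.44×10^10)^(1/4).
T = 431 K.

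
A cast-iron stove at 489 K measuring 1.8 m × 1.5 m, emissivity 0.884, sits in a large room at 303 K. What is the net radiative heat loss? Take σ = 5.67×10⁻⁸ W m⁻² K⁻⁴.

A = 1.8 × 1.5 = 2.70 m².
Q = εσA(T⁴ − T_s⁴). T⁴ − T_s⁴ = (489)⁴ − (303)⁴ = 5.72×10^10 − 8.43×10^9 = 4.87×10^10 K⁴.
Q = 0.884 × 5.67×10⁻⁸ × 2.70 × 4.87×10^10 = 6600 W.

Q ≈ 6600 W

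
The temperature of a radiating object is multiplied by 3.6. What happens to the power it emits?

P ∝ T⁴, so the power scales as (3.6)⁴ = 168.

factor ≈ 168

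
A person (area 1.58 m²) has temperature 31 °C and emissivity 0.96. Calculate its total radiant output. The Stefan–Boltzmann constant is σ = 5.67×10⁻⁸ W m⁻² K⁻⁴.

31 °C = 304 K.
Stefan–Boltzmann: P = εσAT⁴ = 0.96 × 5.67×10⁻⁸ × 1.58 × (304)⁴ = 0.96 × 5.67×10⁻⁸ × 1.58 × 8.54×10^9.
P = 735 W.

P ≈ 735 W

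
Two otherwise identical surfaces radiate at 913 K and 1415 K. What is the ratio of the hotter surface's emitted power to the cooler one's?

ratio ≈ 5.77

P ∝ T⁴, so the ratio is (1415/913)⁴ = (1.550)⁴ = 5.77.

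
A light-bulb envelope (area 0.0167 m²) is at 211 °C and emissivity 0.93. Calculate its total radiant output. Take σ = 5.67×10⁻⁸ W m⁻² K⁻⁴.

P ≈ 48.3 W

211 °C = 484 K.
P = εσAT⁴ = 0.93 × 5.67×10⁻⁸ × 0.0167 × (484)⁴ = 0.93 × 5.67×10⁻⁸ × 0.0167 × 5.49×10^10.
P = 48.3 W.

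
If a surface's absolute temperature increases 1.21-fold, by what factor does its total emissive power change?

factor ≈ 2.14

P ∝ T⁴, so the power scales as (1.21)⁴ = 2.14.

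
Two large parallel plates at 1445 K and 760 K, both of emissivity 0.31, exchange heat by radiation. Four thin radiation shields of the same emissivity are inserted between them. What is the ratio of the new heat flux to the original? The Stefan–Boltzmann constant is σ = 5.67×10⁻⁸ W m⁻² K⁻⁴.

ratio ≈ 0.200

With N identical shields there are N+1 = 5 gaps in series, each with the same radiative resistance, so the flux falls to 1/(N+1) of its unshielded value.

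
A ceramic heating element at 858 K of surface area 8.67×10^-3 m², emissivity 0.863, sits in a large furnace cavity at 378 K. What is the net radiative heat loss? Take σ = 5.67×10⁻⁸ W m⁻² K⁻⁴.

Q ≈ 221 W

Q = εσA(T⁴ − T_s⁴). T⁴ − T_s⁴ = (858)⁴ − (378)⁴ = 5.42×10^11 − 2.04×10^10 = 5.22×10^11 K⁴.
Q = 0.863 × 5.67×10⁻⁸ × 8.67×10^-3 × 5.22×10^11 = 221 W.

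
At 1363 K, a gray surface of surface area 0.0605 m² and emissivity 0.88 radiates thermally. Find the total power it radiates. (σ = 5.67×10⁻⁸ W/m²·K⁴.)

P = εσAT⁴ = 0.88 × 5.67×10⁻⁸ × 0.0605 × (1363)⁴ = 0.88 × 5.67×10⁻⁸ × 0.0605 × 3.45×10^12.
P = 10400 W.

P ≈ 10400 W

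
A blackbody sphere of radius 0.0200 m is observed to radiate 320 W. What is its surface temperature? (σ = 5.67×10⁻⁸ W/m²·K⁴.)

A = 4πr² = 4π × (0.0200)² = 5.03×10^-3 m².
From P = σAT⁴, T = (P / σA)^(1/4) = (320 / (5.67×10⁻⁸ × 5.03×10^-3))^(1/4).
T = (1.12×10^12)^(1/4) = 1030 K.

T ≈ 1030 K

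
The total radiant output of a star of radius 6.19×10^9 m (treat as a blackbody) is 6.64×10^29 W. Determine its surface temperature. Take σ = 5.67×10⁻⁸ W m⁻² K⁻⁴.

A = 4πr² = 4π × (6.19×10^9)² = 4.81×10^20 m².
From P = σAT⁴, T = (P / σA)^(1/4) = (6.64×10^29 / (5.67×10⁻⁸ × 4.81×10^20))^(1/4).
T = (2.43×10^16)^(1/4) = 12500 K.

T ≈ 12500 K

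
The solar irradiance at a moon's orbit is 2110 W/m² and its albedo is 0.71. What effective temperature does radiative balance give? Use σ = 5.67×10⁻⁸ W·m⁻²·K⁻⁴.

T ≈ 228 K

Power absorbed = (1−a)S·πR²; power emitted = 4πR²σT⁴. Equating and cancelling πR²:
T = ((1−a)S / 4σ)^(1/4) = (612 / (4 × 5.67×10⁻⁸))^(1/4) = (2.70×10^9)^(1/4).
T = 228 K.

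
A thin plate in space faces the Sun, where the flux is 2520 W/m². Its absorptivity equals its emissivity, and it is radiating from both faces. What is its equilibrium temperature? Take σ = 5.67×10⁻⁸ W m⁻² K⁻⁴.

Absorbed flux αS = emitted flux 2εσT⁴ per unit area; with α = ε this gives T = (S/2σ)^(1/4).
T = (2520 / (2 × 5.67×10⁻⁸))^(1/4) = (2.22×10^10)^(1/4).
T = 386 K.

T ≈ 386 K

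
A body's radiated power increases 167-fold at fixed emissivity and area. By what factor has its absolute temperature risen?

factor ≈ 3.59

P ∝ T⁴ ⇒ T ∝ P^(1/4), so T scales by (167)^(1/4) = 3.59.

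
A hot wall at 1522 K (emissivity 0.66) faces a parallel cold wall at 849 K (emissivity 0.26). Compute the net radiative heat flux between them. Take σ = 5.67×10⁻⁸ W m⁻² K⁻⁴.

For two large parallel gray plates, q = σ(T₁⁴ − T₂⁴) / (1/ε₁ + 1/ε₂ − 1).
1/ε₁ + 1/ε₂ − 1 = 1/0.66 + 1/0.26 − 1 = 4.361.
T₁⁴ − T₂⁴ = 5.37×10^12 − 5.20×10^11 = 4.85×10^12 K⁴.
q = 5.67×10⁻⁸ × 4.85×10^12 / 4.361 = 63000 W/m².

q ≈ 63000 W/m²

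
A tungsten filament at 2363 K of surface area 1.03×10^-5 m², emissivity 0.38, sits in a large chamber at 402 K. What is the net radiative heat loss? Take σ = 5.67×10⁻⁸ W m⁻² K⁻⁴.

Q = εσA(T⁴ − T_s⁴). T⁴ − T_s⁴ = (2363)⁴ − (402)⁴ = 3.12×10^13 − 2.61×10^10 = 3.12×10^13 K⁴.
Q = 0.38 × 5.67×10⁻⁸ × 1.03×10^-5 × 3.12×10^13 = 6.91 W.

Q ≈ 6.91 W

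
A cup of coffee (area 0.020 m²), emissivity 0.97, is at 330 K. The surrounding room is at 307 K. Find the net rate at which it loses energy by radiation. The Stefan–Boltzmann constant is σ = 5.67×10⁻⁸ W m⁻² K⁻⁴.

Q = εσA(T⁴ − T_s⁴). T⁴ − T_s⁴ = (330)⁴ − (307)⁴ = 1.19×10^10 − 8.88×10^9 = 2.98×10^9 K⁴.
Q = 0.97 × 5.67×10⁻⁸ × 0.0200 × 2.98×10^9 = 3.27 W.

Q ≈ 3.27 W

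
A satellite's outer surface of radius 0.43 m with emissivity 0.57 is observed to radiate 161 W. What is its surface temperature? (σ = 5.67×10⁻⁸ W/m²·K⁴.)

A = 4πr² = 4π × (0.43)² = 2.32 m².
From P = εσAT⁴, T = (P / εσA)^(1/4) = (161 / (0.57 × 5.67×10⁻⁸ × 2.32))^(1/4).
T = (2.14×10^9)^(1/4) = 215 K.

T ≈ 215 K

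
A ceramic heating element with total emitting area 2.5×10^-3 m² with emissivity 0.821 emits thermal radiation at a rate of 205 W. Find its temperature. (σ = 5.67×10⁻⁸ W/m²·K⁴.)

From P = εσAT⁴, T = (P / εσA)^(1/4) = (205 / (0.821 × 5.67×10⁻⁸ × 2.50×10^-3))^(1/4).
T = (1.76×10^12)^(1/4) = 1150 K.

T ≈ 1150 K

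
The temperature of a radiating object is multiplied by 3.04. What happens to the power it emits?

factor ≈ 85.4

P ∝ T⁴, so the power scales as (3.04)⁴ = 85.4.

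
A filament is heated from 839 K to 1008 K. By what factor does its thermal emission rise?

ratio ≈ 2.08

P ∝ T⁴, so the ratio is (1008/839)⁴ = (1.201)⁴ = 2.08.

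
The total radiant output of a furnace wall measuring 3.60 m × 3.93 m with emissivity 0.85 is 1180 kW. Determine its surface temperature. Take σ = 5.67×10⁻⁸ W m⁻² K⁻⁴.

A = 3.60 × 3.93 = 14.1 m².
From P = εσAT⁴, T = (P / εσA)^(1/4) = (1.18×10^6 / (0.85 × 5.67×10⁻⁸ × 14.1))^(1/4).
T = (1.73×10^12)^(1/4) = 1150 K.

T ≈ 1150 K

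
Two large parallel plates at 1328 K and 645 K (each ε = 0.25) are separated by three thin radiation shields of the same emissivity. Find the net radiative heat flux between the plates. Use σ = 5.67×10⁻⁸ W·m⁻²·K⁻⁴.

Each of the 4 gaps contributes resistance (2/ε − 1) = 2/0.25 − 1 = 7.000; total = 28.00.
q = σ(T₁⁴ − T₂⁴) / 28.00 = 5.67×10⁻⁸ × 2.94×10^12 / 28.00 = 5950 W/m².

q ≈ 5950 W/m²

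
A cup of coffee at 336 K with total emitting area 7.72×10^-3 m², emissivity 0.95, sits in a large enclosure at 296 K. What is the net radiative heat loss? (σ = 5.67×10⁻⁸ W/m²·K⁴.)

Q = εσA(T⁴ − T_s⁴). T⁴ − T_s⁴ = (336)⁴ − (296)⁴ = 1.27×10^10 − 7.68×10^9 = 5.07×10^9 K⁴.
Q = 0.95 × 5.67×10⁻⁸ × 7.72×10^-3 × 5.07×10^9 = 2.11 W.

Q ≈ 2.11 W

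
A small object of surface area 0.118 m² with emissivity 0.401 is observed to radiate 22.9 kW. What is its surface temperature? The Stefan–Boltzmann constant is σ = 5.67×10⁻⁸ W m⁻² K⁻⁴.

From P = εσAT⁴, T = (P / εσA)^(1/4) = (22900 / (0.401 × 5.67×10⁻⁸ × 0.118))^(1/4).
T = (8.54×10^12)^(1/4) = 1710 K.

T ≈ 1710 K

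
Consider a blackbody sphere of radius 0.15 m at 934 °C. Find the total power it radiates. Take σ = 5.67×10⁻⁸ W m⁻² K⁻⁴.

A = 4πr² = 4π × (0.15)² = 0.283 m².
934 °C = 1207 K.
P = σAT⁴ = 5.67×10⁻⁸ × 0.283 × (1207)⁴ = 5.67×10⁻⁸ × 0.283 × 2.12×10^12.
P = 34000 W.

P ≈ 34000 W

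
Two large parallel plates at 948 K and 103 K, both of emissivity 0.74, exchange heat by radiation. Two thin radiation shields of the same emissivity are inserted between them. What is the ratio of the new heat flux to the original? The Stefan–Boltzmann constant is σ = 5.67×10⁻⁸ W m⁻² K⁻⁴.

ratio ≈ 0.333

With N identical shields there are N+1 = 3 gaps in series, each with the same radiative resistance, so the flux falls to 1/(N+1) of its unshielded value.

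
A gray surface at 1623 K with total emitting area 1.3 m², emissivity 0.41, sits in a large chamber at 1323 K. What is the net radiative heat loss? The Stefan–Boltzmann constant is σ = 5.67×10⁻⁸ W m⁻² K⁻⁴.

Q = εσA(T⁴ − T_s⁴). T⁴ − T_s⁴ = (1623)⁴ − (1323)⁴ = 6.94×10^12 − 3.06×10^12 = 3.87×10^12 K⁴.
Q = 0.41 × 5.67×10⁻⁸ × 1.30 × 3.87×10^12 = 1.17×10^5 W.

Q ≈ 1.17×10^5 W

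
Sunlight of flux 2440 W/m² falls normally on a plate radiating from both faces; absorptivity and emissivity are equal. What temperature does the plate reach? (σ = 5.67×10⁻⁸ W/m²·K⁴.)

T ≈ 383 K

Absorbed flux αS = emitted flux 2εσT⁴ per unit area; with α = ε this gives T = (S/2σ)^(1/4).
T = (2440 / (2 × 5.67×10⁻⁸))^(1/4) = (2.15×10^10)^(1/4).
T = 383 K.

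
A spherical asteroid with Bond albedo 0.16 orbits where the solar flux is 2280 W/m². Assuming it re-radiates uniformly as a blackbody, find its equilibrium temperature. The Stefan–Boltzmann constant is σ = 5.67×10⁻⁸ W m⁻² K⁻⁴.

T ≈ 303 K

Power absorbed = (1−a)S·πR²; power emitted = 4πR²σT⁴. Equating and cancelling πR²:
T = ((1−a)S / 4σ)^(1/4) = (1920 / (4 × 5.67×10⁻⁸))^(1/4) = (8.44×10^9)^(1/4).
T = 303 K.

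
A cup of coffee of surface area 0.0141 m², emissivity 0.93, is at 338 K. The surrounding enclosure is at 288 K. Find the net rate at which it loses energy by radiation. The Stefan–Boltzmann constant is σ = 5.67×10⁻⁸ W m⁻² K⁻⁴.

Q = εσA(T⁴ − T_s⁴). T⁴ − T_s⁴ = (338)⁴ − (288)⁴ = 1.31×10^10 − 6.88×10^9 = 6.17×10^9 K⁴.
Q = 0.93 × 5.67×10⁻⁸ × 0.0141 × 6.17×10^9 = 4.59 W.

Q ≈ 4.59 W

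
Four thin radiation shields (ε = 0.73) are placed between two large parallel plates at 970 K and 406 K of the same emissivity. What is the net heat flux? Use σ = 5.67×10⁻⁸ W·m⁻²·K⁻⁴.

Each of the 5 gaps contributes resistance (2/ε − 1) = 2/0.73 − 1 = 1.740; total = 8.699.
q = σ(T₁⁴ − T₂⁴) / 8.699 = 5.67×10⁻⁸ × 8.58×10^11 / 8.699 = 5590 W/m².

q ≈ 5590 W/m²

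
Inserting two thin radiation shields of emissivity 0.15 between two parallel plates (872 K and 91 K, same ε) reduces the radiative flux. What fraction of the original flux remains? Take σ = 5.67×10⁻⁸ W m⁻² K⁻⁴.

With N identical shields there are N+1 = 3 gaps in series, each with the same radiative resistance, so the flux falls to 1/(N+1) of its unshielded value.

ratio ≈ 0.333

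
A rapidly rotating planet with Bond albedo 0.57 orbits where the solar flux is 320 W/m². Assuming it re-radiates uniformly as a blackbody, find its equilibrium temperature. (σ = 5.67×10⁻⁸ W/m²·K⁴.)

T ≈ 157 K

Power absorbed = (1−a)S·πR²; power emitted = 4πR²σT⁴. Equating and cancelling πR²:
T = ((1−a)S / 4σ)^(1/4) = (138 / (4 × 5.67×10⁻⁸))^(1/4) = (6.07×10^8)^(1/4).
T = 157 K.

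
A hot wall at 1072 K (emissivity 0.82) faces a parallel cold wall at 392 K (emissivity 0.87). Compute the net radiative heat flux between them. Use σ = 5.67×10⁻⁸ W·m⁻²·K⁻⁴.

q ≈ 53700 W/m²

For two large parallel gray plates, q = σ(T₁⁴ − T₂⁴) / (1/ε₁ + 1/ε₂ − 1).
1/ε₁ + 1/ε₂ − 1 = 1/0.82 + 1/0.87 − 1 = 1.369.
T₁⁴ − T₂⁴ = 1.32×10^12 − 2.36×10^10 = 1.30×10^12 K⁴.
q = 5.67×10⁻⁸ × 1.30×10^12 / 1.369 = 53700 W/m².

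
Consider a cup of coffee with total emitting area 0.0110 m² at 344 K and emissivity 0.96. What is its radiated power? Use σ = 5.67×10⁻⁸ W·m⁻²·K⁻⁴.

Stefan–Boltzmann: P = εσAT⁴ = 0.96 × 5.67×10⁻⁸ × 0.0110 × (344)⁴ = 0.96 × 5.67×10⁻⁸ × 0.0110 × 1.40×10^10.
P = 8.38 W.

P ≈ 8.38 W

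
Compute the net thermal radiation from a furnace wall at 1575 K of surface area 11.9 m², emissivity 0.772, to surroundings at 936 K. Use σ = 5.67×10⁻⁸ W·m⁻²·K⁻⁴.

Q = εσA(T⁴ − T_s⁴). T⁴ − T_s⁴ = (1575)⁴ − (936)⁴ = 6.15×10^12 − 7.68×10^11 = 5.39×10^12 K⁴.
Q = 0.772 × 5.67×10⁻⁸ × 11.9 × 5.39×10^12 = 2.81×10^6 W.

Q ≈ 2.81×10^6 W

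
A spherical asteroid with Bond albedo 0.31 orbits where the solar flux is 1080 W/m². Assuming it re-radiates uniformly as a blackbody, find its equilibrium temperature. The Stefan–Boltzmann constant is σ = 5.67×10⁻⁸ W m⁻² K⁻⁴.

T ≈ 239 K

Power absorbed = (1−a)S·πR²; power emitted = 4πR²σT⁴. Equating and cancelling πR²:
T = ((1−a)S / 4σ)^(1/4) = (745 / (4 × 5.67×10⁻⁸))^(1/4) = (3.29×10^9)^(1/4).
T = 239 K.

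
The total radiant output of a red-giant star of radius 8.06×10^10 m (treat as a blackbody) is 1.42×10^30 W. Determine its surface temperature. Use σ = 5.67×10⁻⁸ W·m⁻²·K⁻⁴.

A = 4πr² = 4π × (8.06×10^10)² = 8.16×10^22 m².
From P = σAT⁴, T = (P / σA)^(1/4) = (1.42×10^30 / (5.67×10⁻⁸ × 8.16×10^22))^(1/4).
T = (3.07×10^14)^(1/4) = 4190 K.

T ≈ 4190 K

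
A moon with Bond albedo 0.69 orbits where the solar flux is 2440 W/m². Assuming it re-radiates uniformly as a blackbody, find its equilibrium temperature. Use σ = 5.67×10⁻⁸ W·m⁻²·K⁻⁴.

Power absorbed = (1−a)S·πR²; power emitted = 4πR²σT⁴. Equating and cancelling πR²:
T = ((1−a)S / 4σ)^(1/4) = (756 / (4 × 5.67×10⁻⁸))^(1/4) = (3.34×10^9)^(1/4).
T = 240 K.

T ≈ 240 K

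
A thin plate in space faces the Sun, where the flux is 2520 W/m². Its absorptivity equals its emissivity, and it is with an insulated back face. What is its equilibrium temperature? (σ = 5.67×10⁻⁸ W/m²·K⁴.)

Absorbed flux αS = emitted flux εσT⁴ (one radiating face); with α = ε, T = (S/σ)^(1/4).
T = (2520 / 5.67×10⁻⁸)^(1/4) = (4.44×10^10)^(1/4).
T = 459 K.

T ≈ 459 K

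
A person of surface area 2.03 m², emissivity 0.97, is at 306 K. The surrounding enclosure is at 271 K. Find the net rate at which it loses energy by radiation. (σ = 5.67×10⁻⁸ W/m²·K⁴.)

Q = εσA(T⁴ − T_s⁴). T⁴ − T_s⁴ = (306)⁴ − (271)⁴ = 8.77×10^9 − 5.39×10^9 = 3.37×10^9 K⁴.
Q = 0.97 × 5.67×10⁻⁸ × 2.03 × 3.37×10^9 = 377 W.

Q ≈ 377 W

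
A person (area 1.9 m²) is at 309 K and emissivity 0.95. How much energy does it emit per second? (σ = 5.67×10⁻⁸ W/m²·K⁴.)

P ≈ 933 W

Stefan–Boltzmann: P = εσAT⁴ = 0.95 × 5.67×10⁻⁸ × 1.90 × (309)⁴ = 0.95 × 5.67×10⁻⁸ × 1.90 × 9.12×10^9.
P = 933 W.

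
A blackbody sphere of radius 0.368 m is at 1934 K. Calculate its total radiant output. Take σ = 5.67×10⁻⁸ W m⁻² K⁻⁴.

P ≈ 1.35×10^6 W

A = 4πr² = 4π × (0.368)² = 1.70 m².
P = σAT⁴ = 5.67×10⁻⁸ × 1.70 × (1934)⁴ = 5.67×10⁻⁸ × 1.70 × 1.40×10^13.
P = 1.35×10^6 W.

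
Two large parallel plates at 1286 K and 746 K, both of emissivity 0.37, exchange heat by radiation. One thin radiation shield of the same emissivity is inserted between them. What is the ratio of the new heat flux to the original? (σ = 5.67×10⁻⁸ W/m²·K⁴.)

ratio ≈ 0.500

With N identical shields there are N+1 = 2 gaps in series, each with the same radiative resistance, so the flux falls to 1/(N+1) of its unshielded value.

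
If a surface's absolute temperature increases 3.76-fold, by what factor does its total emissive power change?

P ∝ T⁴, so the power scales as (3.76)⁴ = 200.

factor ≈ 200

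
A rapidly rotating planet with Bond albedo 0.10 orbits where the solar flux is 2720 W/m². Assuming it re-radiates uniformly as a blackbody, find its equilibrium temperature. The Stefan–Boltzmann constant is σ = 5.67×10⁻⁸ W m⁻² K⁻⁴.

Power absorbed = (1−a)S·πR²; power emitted = 4πR²σT⁴. Equating and cancelling πR²:
T = ((1−a)S / 4σ)^(1/4) = (2450 / (4 × 5.67×10⁻⁸))^(1/4) = (1.08×10^10)^(1/4).
T = 322 K.

T ≈ 322 K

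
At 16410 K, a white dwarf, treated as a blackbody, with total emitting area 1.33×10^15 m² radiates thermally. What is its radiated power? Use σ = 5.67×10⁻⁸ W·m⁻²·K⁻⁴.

P ≈ 5.47×10^24 W

P = σAT⁴ = 5.67×10⁻⁸ × 1.33×10^15 × (16410)⁴ = 5.67×10⁻⁸ × 1.33×10^15 × 7.25×10^16.
P = 5.47×10^24 W.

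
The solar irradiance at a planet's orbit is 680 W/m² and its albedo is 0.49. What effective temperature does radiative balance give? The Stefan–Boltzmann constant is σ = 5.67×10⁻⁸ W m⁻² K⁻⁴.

T ≈ 198 K

Power absorbed = (1−a)S·πR²; power emitted = 4πR²σT⁴. Equating and cancelling πR²:
T = ((1−a)S / 4σ)^(1/4) = (347 / (4 × 5.67×10⁻⁸))^(1/4) = (1.53×10^9)^(1/4).
T = 198 K.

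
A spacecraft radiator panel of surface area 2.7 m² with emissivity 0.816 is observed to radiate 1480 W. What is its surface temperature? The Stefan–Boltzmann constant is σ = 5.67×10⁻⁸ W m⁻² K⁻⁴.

From P = εσAT⁴, T = (P / εσA)^(1/4) = (1480 / (0.816 × 5.67×10⁻⁸ × 2.70))^(1/4).
T = (1.18×10^10)^(1/4) = 330 K.

T ≈ 330 K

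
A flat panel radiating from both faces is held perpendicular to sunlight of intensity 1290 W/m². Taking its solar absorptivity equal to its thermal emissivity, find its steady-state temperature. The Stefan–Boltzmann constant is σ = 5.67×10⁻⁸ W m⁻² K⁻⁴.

T ≈ 327 K

Absorbed flux αS = emitted flux 2εσT⁴ per unit area; with α = ε this gives T = (S/2σ)^(1/4).
T = (1290 / (2 × 5.67×10⁻⁸))^(1/4) = (1.14×10^10)^(1/4).
T = 327 K.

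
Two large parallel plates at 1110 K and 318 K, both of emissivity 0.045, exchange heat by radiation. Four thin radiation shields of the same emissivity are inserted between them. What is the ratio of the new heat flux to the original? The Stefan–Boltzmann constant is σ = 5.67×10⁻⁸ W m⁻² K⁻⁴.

With N identical shields there are N+1 = 5 gaps in series, each with the same radiative resistance, so the flux falls to 1/(N+1) of its unshielded value.

ratio ≈ 0.200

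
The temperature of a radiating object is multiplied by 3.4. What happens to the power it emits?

factor ≈ 134

P ∝ T⁴, so the power scales as (3.4)⁴ = 134.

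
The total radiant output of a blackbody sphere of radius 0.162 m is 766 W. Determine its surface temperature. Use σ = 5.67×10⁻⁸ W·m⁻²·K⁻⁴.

A = 4πr² = 4π × (0.162)² = 0.330 m².
From P = σAT⁴, T = (P / σA)^(1/4) = (766 / (5.67×10⁻⁸ × 0.330))^(1/4).
T = (4.10×10^10)^(1/4) = 450 K.

T ≈ 450 K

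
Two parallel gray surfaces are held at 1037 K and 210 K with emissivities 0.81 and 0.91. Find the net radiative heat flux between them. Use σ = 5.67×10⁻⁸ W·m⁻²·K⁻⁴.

q ≈ 49100 W/m²

For two large parallel gray plates, q = σ(T₁⁴ − T₂⁴) / (1/ε₁ + 1/ε₂ − 1).
1/ε₁ + 1/ε₂ − 1 = 1/0.81 + 1/0.91 − 1 = 1.333.
T₁⁴ − T₂⁴ = 1.16×10^12 − 1.94×10^9 = 1.15×10^12 K⁴.
q = 5.67×10⁻⁸ × 1.15×10^12 / 1.333 = 49100 W/m².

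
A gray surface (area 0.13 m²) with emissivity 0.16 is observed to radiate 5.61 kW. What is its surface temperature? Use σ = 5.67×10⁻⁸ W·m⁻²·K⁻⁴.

T ≈ 1480 K

From P = εσAT⁴, T = (P / εσA)^(1/4) = (5610 / (0.16 × 5.67×10⁻⁸ × 0.130))^(1/4).
T = (4.76×10^12)^(1/4) = 1480 K.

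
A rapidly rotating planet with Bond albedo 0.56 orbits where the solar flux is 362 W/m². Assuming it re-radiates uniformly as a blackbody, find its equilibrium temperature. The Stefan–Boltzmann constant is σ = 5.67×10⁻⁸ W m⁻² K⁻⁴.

T ≈ 163 K

Power absorbed = (1−a)S·πR²; power emitted = 4πR²σT⁴. Equating and cancelling πR²:
T = ((1−a)S / 4σ)^(1/4) = (159 / (4 × 5.67×10⁻⁸))^(1/4) = (7.02×10^8)^(1/4).
T = 163 K.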